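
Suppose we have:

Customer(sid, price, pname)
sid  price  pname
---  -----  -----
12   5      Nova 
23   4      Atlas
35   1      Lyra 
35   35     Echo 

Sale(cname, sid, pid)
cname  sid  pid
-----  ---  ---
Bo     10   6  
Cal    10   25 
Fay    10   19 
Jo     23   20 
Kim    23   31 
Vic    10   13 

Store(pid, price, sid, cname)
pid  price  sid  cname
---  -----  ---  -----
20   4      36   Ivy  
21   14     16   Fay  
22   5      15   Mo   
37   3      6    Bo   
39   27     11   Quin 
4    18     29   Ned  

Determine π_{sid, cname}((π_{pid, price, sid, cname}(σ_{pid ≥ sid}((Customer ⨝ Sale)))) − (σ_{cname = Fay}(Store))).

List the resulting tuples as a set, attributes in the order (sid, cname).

{(23, Kim)}

Customer ⋈ Sale (natural join on sid): {(23, 4, Atlas, Jo, 20), (23, 4, Atlas, Kim, 31)}
Selection pid ≥ sid: {(23, 4, Atlas, Kim, 31)}
Projecting to pid, price, sid, cname: {(31, 4, 23, Kim)}
Selection cname = Fay: {(21, 14, 16, Fay)}
Taking the difference: {(31, 4, 23, Kim)}
Projecting to sid, cname: {(23, Kim)}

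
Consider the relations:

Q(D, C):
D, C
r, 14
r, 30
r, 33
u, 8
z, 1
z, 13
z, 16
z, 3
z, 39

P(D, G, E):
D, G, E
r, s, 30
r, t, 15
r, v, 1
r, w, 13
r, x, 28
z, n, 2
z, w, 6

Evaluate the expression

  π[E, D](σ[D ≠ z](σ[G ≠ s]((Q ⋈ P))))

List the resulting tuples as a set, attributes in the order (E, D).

Natural join on D: {(r, 14, s, 30), (r, 14, t, 15), (r, 14, v, 1), (r, 14, w, 13), (r, 14, x, 28), (r, 30, s, 30), (r, 30, t, 15), (r, 30, v, 1), (r, 30, w, 13), (r, 30, x, 28), (r, 33, s, 30), (r, 33, t, 15), (r, 33, v, 1), (r, 33, w, 13), (r, 33, x, 28), (z, 1, n, 2), (z, 1, w, 6), (z, 13, n, 2), (z, 13, w, 6), (z, 16, n, 2), (z, 16, w, 6), (z, 3, n, 2), (z, 3, w, 6), (z, 39, n, 2), (z, 39, w, 6)}
σ[G ≠ s]: keep tuples satisfying G ≠ s → {(r, 14, t, 15), (r, 14, v, 1), (r, 14, w, 13), (r, 14, x, 28), (r, 30, t, 15), (r, 30, v, 1), (r, 30, w, 13), (r, 30, x, 28), (r, 33, t, 15), (r, 33, v, 1), (r, 33, w, 13), (r, 33, x, 28), (z, 1, n, 2), (z, 1, w, 6), (z, 13, n, 2), (z, 13, w, 6), (z, 16, n, 2), (z, 16, w, 6), (z, 3, n, 2), (z, 3, w, 6), (z, 39, n, 2), (z, 39, w, 6)}
σ[D ≠ z]: keep tuples satisfying D ≠ z → {(r, 14, t, 15), (r, 14, v, 1), (r, 14, w, 13), (r, 14, x, 28), (r, 30, t, 15), (r, 30, v, 1), (r, 30, w, 13), (r, 30, x, 28), (r, 33, t, 15), (r, 33, v, 1), (r, 33, w, 13), (r, 33, x, 28)}
Projecting to E, D (8 duplicate(s) eliminated): {(1, r), (13, r), (15, r), (28, r)}

{(1, r), (13, r), (15, r), (28, r)}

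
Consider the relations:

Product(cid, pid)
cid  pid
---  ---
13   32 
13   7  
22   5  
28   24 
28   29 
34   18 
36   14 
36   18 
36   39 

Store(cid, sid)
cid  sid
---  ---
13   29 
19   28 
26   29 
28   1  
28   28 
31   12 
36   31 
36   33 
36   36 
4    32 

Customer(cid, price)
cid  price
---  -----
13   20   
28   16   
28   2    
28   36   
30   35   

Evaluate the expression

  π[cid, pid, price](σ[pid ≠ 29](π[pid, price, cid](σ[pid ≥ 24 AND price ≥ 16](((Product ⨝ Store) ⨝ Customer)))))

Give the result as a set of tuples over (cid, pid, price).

{(13, 32, 20), (28, 24, 16), (28, 24, 36)}

Product ⋈ Store (natural join on cid): {(13, 32, 29), (13, 7, 29), (28, 24, 1), (28, 24, 28), (28, 29, 1), (28, 29, 28), (36, 14, 31), (36, 14, 33), (36, 14, 36), (36, 18, 31), (36, 18, 33), (36, 18, 36), (36, 39, 31), (36, 39, 33), (36, 39, 36)}
(Product ⨝ Store) ⋈ Customer (natural join on cid): {(13, 32, 29, 20), (13, 7, 29, 20), (28, 24, 1, 16), (28, 24, 1, 2), (28, 24, 1, 36), (28, 24, 28, 16), (28, 24, 28, 2), (28, 24, 28, 36), (28, 29, 1, 16), (28, 29, 1, 2), (28, 29, 1, 36), (28, 29, 28, 16), (28, 29, 28, 2), (28, 29, 28, 36)}
Apply σ_{pid ≥ 24 AND price ≥ 16}; surviving tuples: {(13, 32, 29, 20), (28, 24, 1, 16), (28, 24, 1, 36), (28, 24, 28, 16), (28, 24, 28, 36), (28, 29, 1, 16), (28, 29, 1, 36), (28, 29, 28, 16), (28, 29, 28, 36)}
Keep only column(s) pid, price, cid (4 duplicate(s) eliminated): {(24, 16, 28), (24, 36, 28), (29, 16, 28), (29, 36, 28), (32, 20, 13)}
Apply σ_{pid ≠ 29}; surviving tuples: {(24, 16, 28), (24, 36, 28), (32, 20, 13)}
Keep only column(s) cid, pid, price: {(13, 32, 20), (28, 24, 16), (28, 24, 36)}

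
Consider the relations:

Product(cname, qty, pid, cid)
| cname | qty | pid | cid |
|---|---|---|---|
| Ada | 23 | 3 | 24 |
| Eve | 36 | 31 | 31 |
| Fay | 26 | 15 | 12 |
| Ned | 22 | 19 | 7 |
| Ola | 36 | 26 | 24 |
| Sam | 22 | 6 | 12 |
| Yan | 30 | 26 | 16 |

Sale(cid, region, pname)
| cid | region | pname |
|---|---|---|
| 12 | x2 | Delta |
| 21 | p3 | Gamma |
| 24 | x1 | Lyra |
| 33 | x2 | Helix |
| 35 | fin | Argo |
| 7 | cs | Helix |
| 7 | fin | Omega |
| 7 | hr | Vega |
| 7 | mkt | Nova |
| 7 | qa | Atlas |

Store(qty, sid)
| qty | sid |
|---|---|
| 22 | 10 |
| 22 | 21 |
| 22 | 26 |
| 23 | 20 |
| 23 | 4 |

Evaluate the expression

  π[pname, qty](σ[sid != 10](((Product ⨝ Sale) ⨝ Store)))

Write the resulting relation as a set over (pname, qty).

{(Atlas, 22), (Delta, 22), (Helix, 22), (Lyra, 23), (Nova, 22), (Omega, 22), (Vega, 22)}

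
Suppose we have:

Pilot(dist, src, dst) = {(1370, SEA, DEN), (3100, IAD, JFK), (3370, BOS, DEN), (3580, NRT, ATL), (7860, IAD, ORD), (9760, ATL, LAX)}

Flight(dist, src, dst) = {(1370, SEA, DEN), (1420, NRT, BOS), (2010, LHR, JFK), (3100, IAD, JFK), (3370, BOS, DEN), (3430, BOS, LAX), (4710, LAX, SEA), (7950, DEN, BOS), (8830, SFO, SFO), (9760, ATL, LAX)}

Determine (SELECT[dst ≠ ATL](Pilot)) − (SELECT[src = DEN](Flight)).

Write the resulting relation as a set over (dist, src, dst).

Selection dst ≠ ATL: {(1370, SEA, DEN), (3100, IAD, JFK), (3370, BOS, DEN), (7860, IAD, ORD), (9760, ATL, LAX)}
Selection src = DEN: {(7950, DEN, BOS)}
Set difference of the two operands is {(1370, SEA, DEN), (3100, IAD, JFK), (3370, BOS, DEN), (7860, IAD, ORD), (9760, ATL, LAX)}.

{(1370, SEA, DEN), (3100, IAD, JFK), (3370, BOS, DEN), (7860, IAD, ORD), (9760, ATL, LAX)}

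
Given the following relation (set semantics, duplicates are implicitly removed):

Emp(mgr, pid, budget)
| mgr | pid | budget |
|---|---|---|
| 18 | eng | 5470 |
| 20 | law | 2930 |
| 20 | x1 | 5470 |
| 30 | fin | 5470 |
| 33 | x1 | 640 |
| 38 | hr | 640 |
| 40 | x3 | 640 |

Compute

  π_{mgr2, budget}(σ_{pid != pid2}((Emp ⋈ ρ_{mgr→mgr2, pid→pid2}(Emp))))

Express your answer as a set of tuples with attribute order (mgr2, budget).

{(18, 5470), (20, 5470), (30, 5470), (33, 640), (38, 640), (40, 640)}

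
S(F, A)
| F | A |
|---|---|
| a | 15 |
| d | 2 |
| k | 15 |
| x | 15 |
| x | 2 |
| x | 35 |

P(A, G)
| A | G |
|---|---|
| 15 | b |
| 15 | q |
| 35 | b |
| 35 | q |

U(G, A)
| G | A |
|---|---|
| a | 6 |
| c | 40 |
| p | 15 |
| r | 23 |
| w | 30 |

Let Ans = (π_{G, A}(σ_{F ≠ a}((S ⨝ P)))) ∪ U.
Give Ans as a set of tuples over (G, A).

S ⋈ P (natural join on A): {(a, 15, b), (a, 15, q), (k, 15, b), (k, 15, q), (x, 15, b), (x, 15, q), (x, 35, b), (x, 35, q)}
Selection F ≠ a: {(k, 15, b), (k, 15, q), (x, 15, b), (x, 15, q), (x, 35, b), (x, 35, q)}
Keep only column(s) G, A (2 duplicate(s) eliminated): {(b, 15), (b, 35), (q, 15), (q, 35)}
Taking the union: {(a, 6), (b, 15), (b, 35), (c, 40), (p, 15), (q, 15), (q, 35), (r, 23), (w, 30)}

{(a, 6), (b, 15), (b, 35), (c, 40), (p, 15), (q, 15), (q, 35), (r, 23), (w, 30)}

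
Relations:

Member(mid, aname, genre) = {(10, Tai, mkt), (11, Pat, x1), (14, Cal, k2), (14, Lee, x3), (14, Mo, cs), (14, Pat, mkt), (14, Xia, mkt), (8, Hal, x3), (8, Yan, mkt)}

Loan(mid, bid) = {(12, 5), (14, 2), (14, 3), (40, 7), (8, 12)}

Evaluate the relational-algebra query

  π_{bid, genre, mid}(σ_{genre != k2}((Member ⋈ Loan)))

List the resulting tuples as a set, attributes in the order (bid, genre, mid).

{(12, mkt, 8), (12, x3, 8), (2, cs, 14), (2, mkt, 14), (2, x3, 14), (3, cs, 14), (3, mkt, 14), (3, x3, 14)}

Natural join on mid: {(14, Cal, k2, 2), (14, Cal, k2, 3), (14, Lee, x3, 2), (14, Lee, x3, 3), (14, Mo, cs, 2), (14, Mo, cs, 3), (14, Pat, mkt, 2), (14, Pat, mkt, 3), (14, Xia, mkt, 2), (14, Xia, mkt, 3), (8, Hal, x3, 12), (8, Yan, mkt, 12)}
Selection genre != k2: {(14, Lee, x3, 2), (14, Lee, x3, 3), (14, Mo, cs, 2), (14, Mo, cs, 3), (14, Pat, mkt, 2), (14, Pat, mkt, 3), (14, Xia, mkt, 2), (14, Xia, mkt, 3), (8, Hal, x3, 12), (8, Yan, mkt, 12)}
π[bid, genre, mid]: project onto (bid, genre, mid) (2 duplicate(s) eliminated) → {(12, mkt, 8), (12, x3, 8), (2, cs, 14), (2, mkt, 14), (2, x3, 14), (3, cs, 14), (3, mkt, 14), (3, x3, 14)}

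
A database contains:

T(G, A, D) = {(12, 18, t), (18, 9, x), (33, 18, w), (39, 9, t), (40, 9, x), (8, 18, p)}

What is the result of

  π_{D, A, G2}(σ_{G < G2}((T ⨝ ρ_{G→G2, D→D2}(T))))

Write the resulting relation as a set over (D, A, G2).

{(p, 18, 12), (p, 18, 33), (t, 18, 33), (t, 9, 40), (x, 9, 39), (x, 9, 40)}

ρ[G→G2, D→D2]: schema becomes (G2, A, D2); tuples unchanged.
T ⋈ ρ_{G→G2, D→D2}(T) (natural join on A): {(12, 18, t, 12, t), (12, 18, t, 33, w), (12, 18, t, 8, p), (18, 9, x, 18, x), (18, 9, x, 39, t), (18, 9, x, 40, x), (33, 18, w, 12, t), (33, 18, w, 33, w), (33, 18, w, 8, p), (39, 9, t, 18, x), (39, 9, t, 39, t), (39, 9, t, 40, x), (40, 9, x, 18, x), (40, 9, x, 39, t), (40, 9, x, 40, x), (8, 18, p, 12, t), (8, 18, p, 33, w), (8, 18, p, 8, p)}
Apply σ_{G < G2}; surviving tuples: {(12, 18, t, 33, w), (18, 9, x, 39, t), (18, 9, x, 40, x), (39, 9, t, 40, x), (8, 18, p, 12, t), (8, 18, p, 33, w)}
π[D, A, G2]: project onto (D, A, G2) → {(p, 18, 12), (p, 18, 33), (t, 18, 33), (t, 9, 40), (x, 9, 39), (x, 9, 40)}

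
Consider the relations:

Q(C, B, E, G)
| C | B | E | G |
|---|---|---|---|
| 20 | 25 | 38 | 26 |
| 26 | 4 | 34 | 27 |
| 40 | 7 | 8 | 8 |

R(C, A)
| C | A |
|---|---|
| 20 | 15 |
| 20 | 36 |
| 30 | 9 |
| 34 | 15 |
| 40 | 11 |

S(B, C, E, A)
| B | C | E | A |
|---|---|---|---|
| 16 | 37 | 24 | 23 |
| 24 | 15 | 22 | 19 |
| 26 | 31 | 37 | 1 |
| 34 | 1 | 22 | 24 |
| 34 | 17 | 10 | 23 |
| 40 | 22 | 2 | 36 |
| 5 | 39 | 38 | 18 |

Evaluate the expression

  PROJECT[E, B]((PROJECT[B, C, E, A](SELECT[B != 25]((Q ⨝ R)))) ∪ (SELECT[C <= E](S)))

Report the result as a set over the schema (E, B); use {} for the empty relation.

{(22, 24), (22, 34), (37, 26), (8, 7)}

Q ⋈ R (natural join on C): {(20, 25, 38, 26, 15), (20, 25, 38, 26, 36), (40, 7, 8, 8, 11)}
Filtering on B != 25 leaves {(40, 7, 8, 8, 11)}.
π[B, C, E, A]: project onto (B, C, E, A) → {(7, 40, 8, 11)}
Filtering on C <= E leaves {(24, 15, 22, 19), (26, 31, 37, 1), (34, 1, 22, 24)}.
Set union of the two operands is {(24, 15, 22, 19), (26, 31, 37, 1), (34, 1, 22, 24), (7, 40, 8, 11)}.
π[E, B]: project onto (E, B) → {(22, 24), (22, 34), (37, 26), (8, 7)}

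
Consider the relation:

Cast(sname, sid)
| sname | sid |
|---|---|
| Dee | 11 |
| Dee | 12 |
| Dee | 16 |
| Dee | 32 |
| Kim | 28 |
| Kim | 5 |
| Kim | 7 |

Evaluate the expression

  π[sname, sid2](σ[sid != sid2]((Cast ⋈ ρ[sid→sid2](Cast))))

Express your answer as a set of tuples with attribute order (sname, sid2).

ρ[sid→sid2]: schema becomes (sname, sid2); tuples unchanged.
Natural join on sname: {(Dee, 11, 11), (Dee, 11, 12), (Dee, 11, 16), (Dee, 11, 32), (Dee, 12, 11), (Dee, 12, 12), (Dee, 12, 16), (Dee, 12, 32), (Dee, 16, 11), (Dee, 16, 12), (Dee, 16, 16), (Dee, 16, 32), (Dee, 32, 11), (Dee, 32, 12), (Dee, 32, 16), (Dee, 32, 32), (Kim, 28, 28), (Kim, 28, 5), (Kim, 28, 7), (Kim, 5, 28), (Kim, 5, 5), (Kim, 5, 7), (Kim, 7, 28), (Kim, 7, 5), (Kim, 7, 7)}
Apply σ_{sid != sid2}; surviving tuples: {(Dee, 11, 12), (Dee, 11, 16), (Dee, 11, 32), (Dee, 12, 11), (Dee, 12, 16), (Dee, 12, 32), (Dee, 16, 11), (Dee, 16, 12), (Dee, 16, 32), (Dee, 32, 11), (Dee, 32, 12), (Dee, 32, 16), (Kim, 28, 5), (Kim, 28, 7), (Kim, 5, 28), (Kim, 5, 7), (Kim, 7, 28), (Kim, 7, 5)}
Keep only column(s) sname, sid2 (11 duplicate(s) eliminated): {(Dee, 11), (Dee, 12), (Dee, 16), (Dee, 32), (Kim, 28), (Kim, 5), (Kim, 7)}

{(Dee, 11), (Dee, 12), (Dee, 16), (Dee, 32), (Kim, 28), (Kim, 5), (Kim, 7)}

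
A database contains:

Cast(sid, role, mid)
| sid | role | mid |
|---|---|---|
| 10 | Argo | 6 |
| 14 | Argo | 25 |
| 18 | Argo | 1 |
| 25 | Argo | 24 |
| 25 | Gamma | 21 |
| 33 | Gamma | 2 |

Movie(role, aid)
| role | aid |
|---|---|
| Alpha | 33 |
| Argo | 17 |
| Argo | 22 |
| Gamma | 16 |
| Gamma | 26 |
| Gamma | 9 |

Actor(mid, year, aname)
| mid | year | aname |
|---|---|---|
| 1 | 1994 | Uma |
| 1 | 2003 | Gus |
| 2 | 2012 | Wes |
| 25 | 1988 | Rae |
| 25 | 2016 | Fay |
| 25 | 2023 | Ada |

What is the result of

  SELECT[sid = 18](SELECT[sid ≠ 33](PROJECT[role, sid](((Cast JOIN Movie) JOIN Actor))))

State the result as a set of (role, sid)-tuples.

{(Argo, 18)}

Natural join on role: {(10, Argo, 6, 17), (10, Argo, 6, 22), (14, Argo, 25, 17), (14, Argo, 25, 22), (18, Argo, 1, 17), (18, Argo, 1, 22), (25, Argo, 24, 17), (25, Argo, 24, 22), (25, Gamma, 21, 16), (25, Gamma, 21, 26), (25, Gamma, 21, 9), (33, Gamma, 2, 16), (33, Gamma, 2, 26), (33, Gamma, 2, 9)}
Natural join on mid: {(14, Argo, 25, 17, 1988, Rae), (14, Argo, 25, 17, 2016, Fay), (14, Argo, 25, 17, 2023, Ada), (14, Argo, 25, 22, 1988, Rae), (14, Argo, 25, 22, 2016, Fay), (14, Argo, 25, 22, 2023, Ada), (18, Argo, 1, 17, 1994, Uma), (18, Argo, 1, 17, 2003, Gus), (18, Argo, 1, 22, 1994, Uma), (18, Argo, 1, 22, 2003, Gus), (33, Gamma, 2, 16, 2012, Wes), (33, Gamma, 2, 26, 2012, Wes), (33, Gamma, 2, 9, 2012, Wes)}
Keep only column(s) role, sid (10 duplicate(s) eliminated): {(Argo, 14), (Argo, 18), (Gamma, 33)}
Apply σ_{sid ≠ 33}; surviving tuples: {(Argo, 14), (Argo, 18)}
Apply σ_{sid = 18}; surviving tuples: {(Argo, 18)}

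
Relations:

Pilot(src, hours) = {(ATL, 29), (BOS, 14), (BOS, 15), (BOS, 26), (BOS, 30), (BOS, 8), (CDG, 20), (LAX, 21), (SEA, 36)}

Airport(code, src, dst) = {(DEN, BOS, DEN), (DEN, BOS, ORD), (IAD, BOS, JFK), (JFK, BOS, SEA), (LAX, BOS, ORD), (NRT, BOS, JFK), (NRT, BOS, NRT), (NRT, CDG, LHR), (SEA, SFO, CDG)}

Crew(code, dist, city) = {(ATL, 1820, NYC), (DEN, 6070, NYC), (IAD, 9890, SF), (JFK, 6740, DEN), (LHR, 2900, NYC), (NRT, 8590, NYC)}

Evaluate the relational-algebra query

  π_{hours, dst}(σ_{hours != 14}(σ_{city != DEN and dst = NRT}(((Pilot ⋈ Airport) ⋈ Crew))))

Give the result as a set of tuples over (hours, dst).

Joining Pilot and Airport on src yields {(BOS, 14, DEN, DEN), (BOS, 14, DEN, ORD), (BOS, 14, IAD, JFK), (BOS, 14, JFK, SEA), (BOS, 14, LAX, ORD), (BOS, 14, NRT, JFK), (BOS, 14, NRT, NRT), (BOS, 15, DEN, DEN), (BOS, 15, DEN, ORD), (BOS, 15, IAD, JFK), (BOS, 15, JFK, SEA), (BOS, 15, LAX, ORD), (BOS, 15, NRT, JFK), (BOS, 15, NRT, NRT), (BOS, 26, DEN, DEN), (BOS, 26, DEN, ORD), (BOS, 26, IAD, JFK), (BOS, 26, JFK, SEA), (BOS, 26, LAX, ORD), (BOS, 26, NRT, JFK), (BOS, 26, NRT, NRT), (BOS, 30, DEN, DEN), (BOS, 30, DEN, ORD), (BOS, 30, IAD, JFK), (BOS, 30, JFK, SEA), (BOS, 30, LAX, ORD), (BOS, 30, NRT, JFK), (BOS, 30, NRT, NRT), (BOS, 8, DEN, DEN), (BOS, 8, DEN, ORD), (BOS, 8, IAD, JFK), (BOS, 8, JFK, SEA), (BOS, 8, LAX, ORD), (BOS, 8, NRT, JFK), (BOS, 8, NRT, NRT), (CDG, 20, NRT, LHR)}.
Joining (Pilot ⋈ Airport) and Crew on code yields {(BOS, 14, DEN, DEN, 6070, NYC), (BOS, 14, DEN, ORD, 6070, NYC), (BOS, 14, IAD, JFK, 9890, SF), (BOS, 14, JFK, SEA, 6740, DEN), (BOS, 14, NRT, JFK, 8590, NYC), (BOS, 14, NRT, NRT, 8590, NYC), (BOS, 15, DEN, DEN, 6070, NYC), (BOS, 15, DEN, ORD, 6070, NYC), (BOS, 15, IAD, JFK, 9890, SF), (BOS, 15, JFK, SEA, 6740, DEN), (BOS, 15, NRT, JFK, 8590, NYC), (BOS, 15, NRT, NRT, 8590, NYC), (BOS, 26, DEN, DEN, 6070, NYC), (BOS, 26, DEN, ORD, 6070, NYC), (BOS, 26, IAD, JFK, 9890, SF), (BOS, 26, JFK, SEA, 6740, DEN), (BOS, 26, NRT, JFK, 8590, NYC), (BOS, 26, NRT, NRT, 8590, NYC), (BOS, 30, DEN, DEN, 6070, NYC), (BOS, 30, DEN, ORD, 6070, NYC), (BOS, 30, IAD, JFK, 9890, SF), (BOS, 30, JFK, SEA, 6740, DEN), (BOS, 30, NRT, JFK, 8590, NYC), (BOS, 30, NRT, NRT, 8590, NYC), (BOS, 8, DEN, DEN, 6070, NYC), (BOS, 8, DEN, ORD, 6070, NYC), (BOS, 8, IAD, JFK, 9890, SF), (BOS, 8, JFK, SEA, 6740, DEN), (BOS, 8, NRT, JFK, 8590, NYC), (BOS, 8, NRT, NRT, 8590, NYC), (CDG, 20, NRT, LHR, 8590, NYC)}.
Apply σ_{city != DEN and dst = NRT}; surviving tuples: {(BOS, 14, NRT, NRT, 8590, NYC), (BOS, 15, NRT, NRT, 8590, NYC), (BOS, 26, NRT, NRT, 8590, NYC), (BOS, 30, NRT, NRT, 8590, NYC), (BOS, 8, NRT, NRT, 8590, NYC)}
Apply σ_{hours != 14}; surviving tuples: {(BOS, 15, NRT, NRT, 8590, NYC), (BOS, 26, NRT, NRT, 8590, NYC), (BOS, 30, NRT, NRT, 8590, NYC), (BOS, 8, NRT, NRT, 8590, NYC)}
π[hours, dst]: project onto (hours, dst) → {(15, NRT), (26, NRT), (30, NRT), (8, NRT)}

{(15, NRT), (26, NRT), (30, NRT), (8, NRT)}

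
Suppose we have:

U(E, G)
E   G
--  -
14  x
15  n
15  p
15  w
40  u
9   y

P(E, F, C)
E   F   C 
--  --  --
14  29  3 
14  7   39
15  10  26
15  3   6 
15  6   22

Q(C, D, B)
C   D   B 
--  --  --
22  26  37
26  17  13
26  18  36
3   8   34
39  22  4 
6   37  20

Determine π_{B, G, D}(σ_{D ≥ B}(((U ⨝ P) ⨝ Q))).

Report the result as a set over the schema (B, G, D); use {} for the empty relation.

{(13, n, 17), (13, p, 17), (13, w, 17), (20, n, 37), (20, p, 37), (20, w, 37), (4, x, 22)}

U ⋈ P (natural join on E): {(14, x, 29, 3), (14, x, 7, 39), (15, n, 10, 26), (15, n, 3, 6), (15, n, 6, 22), (15, p, 10, 26), (15, p, 3, 6), (15, p, 6, 22), (15, w, 10, 26), (15, w, 3, 6), (15, w, 6, 22)}
(U ⨝ P) ⋈ Q (natural join on C): {(14, x, 29, 3, 8, 34), (14, x, 7, 39, 22, 4), (15, n, 10, 26, 17, 13), (15, n, 10, 26, 18, 36), (15, n, 3, 6, 37, 20), (15, n, 6, 22, 26, 37), (15, p, 10, 26, 17, 13), (15, p, 10, 26, 18, 36), (15, p, 3, 6, 37, 20), (15, p, 6, 22, 26, 37), (15, w, 10, 26, 17, 13), (15, w, 10, 26, 18, 36), (15, w, 3, 6, 37, 20), (15, w, 6, 22, 26, 37)}
Filtering on D ≥ B leaves {(14, x, 7, 39, 22, 4), (15, n, 10, 26, 17, 13), (15, n, 3, 6, 37, 20), (15, p, 10, 26, 17, 13), (15, p, 3, 6, 37, 20), (15, w, 10, 26, 17, 13), (15, w, 3, 6, 37, 20)}.
Keep only column(s) B, G, D: {(13, n, 17), (13, p, 17), (13, w, 17), (20, n, 37), (20, p, 37), (20, w, 37), (4, x, 22)}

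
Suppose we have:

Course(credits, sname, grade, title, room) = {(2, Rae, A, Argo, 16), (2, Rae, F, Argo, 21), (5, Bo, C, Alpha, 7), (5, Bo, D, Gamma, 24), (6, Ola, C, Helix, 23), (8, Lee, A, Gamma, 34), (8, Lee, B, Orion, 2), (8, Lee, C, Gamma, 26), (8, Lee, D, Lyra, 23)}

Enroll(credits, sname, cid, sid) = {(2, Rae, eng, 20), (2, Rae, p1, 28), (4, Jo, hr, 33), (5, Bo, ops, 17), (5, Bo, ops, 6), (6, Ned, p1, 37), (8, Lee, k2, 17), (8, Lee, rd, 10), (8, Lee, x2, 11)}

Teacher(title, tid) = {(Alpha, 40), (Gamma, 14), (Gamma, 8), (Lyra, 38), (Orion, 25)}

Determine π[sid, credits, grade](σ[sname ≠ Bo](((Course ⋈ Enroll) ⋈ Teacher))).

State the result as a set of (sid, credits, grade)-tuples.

{(10, 8, A), (10, 8, B), (10, 8, C), (10, 8, D), (11, 8, A), (11, 8, B), (11, 8, C), (11, 8, D), (17, 8, A), (17, 8, B), (17, 8, C), (17, 8, D)}

Joining Course and Enroll on credits, sname yields {(2, Rae, A, Argo, 16, eng, 20), (2, Rae, A, Argo, 16, p1, 28), (2, Rae, F, Argo, 21, eng, 20), (2, Rae, F, Argo, 21, p1, 28), (5, Bo, C, Alpha, 7, ops, 17), (5, Bo, C, Alpha, 7, ops, 6), (5, Bo, D, Gamma, 24, ops, 17), (5, Bo, D, Gamma, 24, ops, 6), (8, Lee, A, Gamma, 34, k2, 17), (8, Lee, A, Gamma, 34, rd, 10), (8, Lee, A, Gamma, 34, x2, 11), (8, Lee, B, Orion, 2, k2, 17), (8, Lee, B, Orion, 2, rd, 10), (8, Lee, B, Orion, 2, x2, 11), (8, Lee, C, Gamma, 26, k2, 17), (8, Lee, C, Gamma, 26, rd, 10), (8, Lee, C, Gamma, 26, x2, 11), (8, Lee, D, Lyra, 23, k2, 17), (8, Lee, D, Lyra, 23, rd, 10), (8, Lee, D, Lyra, 23, x2, 11)}.
Joining (Course ⋈ Enroll) and Teacher on title yields {(5, Bo, C, Alpha, 7, ops, 17, 40), (5, Bo, C, Alpha, 7, ops, 6, 40), (5, Bo, D, Gamma, 24, ops, 17, 14), (5, Bo, D, Gamma, 24, ops, 17, 8), (5, Bo, D, Gamma, 24, ops, 6, 14), (5, Bo, D, Gamma, 24, ops, 6, 8), (8, Lee, A, Gamma, 34, k2, 17, 14), (8, Lee, A, Gamma, 34, k2, 17, 8), (8, Lee, A, Gamma, 34, rd, 10, 14), (8, Lee, A, Gamma, 34, rd, 10, 8), (8, Lee, A, Gamma, 34, x2, 11, 14), (8, Lee, A, Gamma, 34, x2, 11, 8), (8, Lee, B, Orion, 2, k2, 17, 25), (8, Lee, B, Orion, 2, rd, 10, 25), (8, Lee, B, Orion, 2, x2, 11, 25), (8, Lee, C, Gamma, 26, k2, 17, 14), (8, Lee, C, Gamma, 26, k2, 17, 8), (8, Lee, C, Gamma, 26, rd, 10, 14), (8, Lee, C, Gamma, 26, rd, 10, 8), (8, Lee, C, Gamma, 26, x2, 11, 14), (8, Lee, C, Gamma, 26, x2, 11, 8), (8, Lee, D, Lyra, 23, k2, 17, 38), (8, Lee, D, Lyra, 23, rd, 10, 38), (8, Lee, D, Lyra, 23, x2, 11, 38)}.
σ[sname ≠ Bo]: keep tuples satisfying sname ≠ Bo → {(8, Lee, A, Gamma, 34, k2, 17, 14), (8, Lee, A, Gamma, 34, k2, 17, 8), (8, Lee, A, Gamma, 34, rd, 10, 14), (8, Lee, A, Gamma, 34, rd, 10, 8), (8, Lee, A, Gamma, 34, x2, 11, 14), (8, Lee, A, Gamma, 34, x2, 11, 8), (8, Lee, B, Orion, 2, k2, 17, 25), (8, Lee, B, Orion, 2, rd, 10, 25), (8, Lee, B, Orion, 2, x2, 11, 25), (8, Lee, C, Gamma, 26, k2, 17, 14), (8, Lee, C, Gamma, 26, k2, 17, 8), (8, Lee, C, Gamma, 26, rd, 10, 14), (8, Lee, C, Gamma, 26, rd, 10, 8), (8, Lee, C, Gamma, 26, x2, 11, 14), (8, Lee, C, Gamma, 26, x2, 11, 8), (8, Lee, D, Lyra, 23, k2, 17, 38), (8, Lee, D, Lyra, 23, rd, 10, 38), (8, Lee, D, Lyra, 23, x2, 11, 38)}
π[sid, credits, grade]: project onto (sid, credits, grade) (6 duplicate(s) eliminated) → {(10, 8, A), (10, 8, B), (10, 8, C), (10, 8, D), (11, 8, A), (11, 8, B), (11, 8, C), (11, 8, D), (17, 8, A), (17, 8, B), (17, 8, C), (17, 8, D)}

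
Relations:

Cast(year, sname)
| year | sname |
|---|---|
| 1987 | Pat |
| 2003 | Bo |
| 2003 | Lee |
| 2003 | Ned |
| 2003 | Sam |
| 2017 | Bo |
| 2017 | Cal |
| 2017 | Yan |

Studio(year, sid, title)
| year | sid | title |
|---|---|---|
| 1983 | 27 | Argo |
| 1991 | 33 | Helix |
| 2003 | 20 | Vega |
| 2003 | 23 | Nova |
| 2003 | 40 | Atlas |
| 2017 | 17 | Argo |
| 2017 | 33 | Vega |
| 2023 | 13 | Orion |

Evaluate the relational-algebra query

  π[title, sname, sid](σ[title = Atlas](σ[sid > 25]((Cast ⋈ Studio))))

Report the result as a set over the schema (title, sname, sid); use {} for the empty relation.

Joining Cast and Studio on year yields {(2003, Bo, 20, Vega), (2003, Bo, 23, Nova), (2003, Bo, 40, Atlas), (2003, Lee, 20, Vega), (2003, Lee, 23, Nova), (2003, Lee, 40, Atlas), (2003, Ned, 20, Vega), (2003, Ned, 23, Nova), (2003, Ned, 40, Atlas), (2003, Sam, 20, Vega), (2003, Sam, 23, Nova), (2003, Sam, 40, Atlas), (2017, Bo, 17, Argo), (2017, Bo, 33, Vega), (2017, Cal, 17, Argo), (2017, Cal, 33, Vega), (2017, Yan, 17, Argo), (2017, Yan, 33, Vega)}.
σ[sid > 25]: keep tuples satisfying sid > 25 → {(2003, Bo, 40, Atlas), (2003, Lee, 40, Atlas), (2003, Ned, 40, Atlas), (2003, Sam, 40, Atlas), (2017, Bo, 33, Vega), (2017, Cal, 33, Vega), (2017, Yan, 33, Vega)}
σ[title = Atlas]: keep tuples satisfying title = Atlas → {(2003, Bo, 40, Atlas), (2003, Lee, 40, Atlas), (2003, Ned, 40, Atlas), (2003, Sam, 40, Atlas)}
π_{title, sname, sid} gives {(Atlas, Bo, 40), (Atlas, Lee, 40), (Atlas, Ned, 40), (Atlas, Sam, 40)}.

{(Atlas, Bo, 40), (Atlas, Lee, 40), (Atlas, Ned, 40), (Atlas, Sam, 40)}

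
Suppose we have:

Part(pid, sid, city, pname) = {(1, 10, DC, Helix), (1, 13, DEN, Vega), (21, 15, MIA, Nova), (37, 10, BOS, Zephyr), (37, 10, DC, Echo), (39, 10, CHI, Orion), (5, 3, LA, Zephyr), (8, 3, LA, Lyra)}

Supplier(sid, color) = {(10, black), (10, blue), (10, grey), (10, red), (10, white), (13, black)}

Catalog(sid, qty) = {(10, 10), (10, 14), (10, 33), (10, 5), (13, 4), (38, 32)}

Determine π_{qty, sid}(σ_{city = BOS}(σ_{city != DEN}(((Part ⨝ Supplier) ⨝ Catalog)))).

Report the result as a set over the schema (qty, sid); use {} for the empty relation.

{(10, 10), (14, 10), (33, 10), (5, 10)}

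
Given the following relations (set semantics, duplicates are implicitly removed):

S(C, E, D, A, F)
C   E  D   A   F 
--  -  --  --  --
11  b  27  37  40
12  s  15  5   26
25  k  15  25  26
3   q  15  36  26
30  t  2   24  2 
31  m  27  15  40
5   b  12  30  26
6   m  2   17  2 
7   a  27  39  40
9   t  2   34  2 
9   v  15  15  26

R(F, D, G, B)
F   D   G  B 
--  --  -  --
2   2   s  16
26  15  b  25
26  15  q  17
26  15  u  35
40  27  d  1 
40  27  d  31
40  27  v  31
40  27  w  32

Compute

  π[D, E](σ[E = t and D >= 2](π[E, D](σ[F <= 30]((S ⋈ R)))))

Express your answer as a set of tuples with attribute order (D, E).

Natural join on D, F: {(11, b, 27, 37, 40, d, 1), (11, b, 27, 37, 40, d, 31), (11, b, 27, 37, 40, v, 31), (11, b, 27, 37, 40, w, 32), (12, s, 15, 5, 26, b, 25), (12, s, 15, 5, 26, q, 17), (12, s, 15, 5, 26, u, 35), (25, k, 15, 25, 26, b, 25), (25, k, 15, 25, 26, q, 17), (25, k, 15, 25, 26, u, 35), (3, q, 15, 36, 26, b, 25), (3, q, 15, 36, 26, q, 17), (3, q, 15, 36, 26, u, 35), (30, t, 2, 24, 2, s, 16), (31, m, 27, 15, 40, d, 1), (31, m, 27, 15, 40, d, 31), (31, m, 27, 15, 40, v, 31), (31, m, 27, 15, 40, w, 32), (6, m, 2, 17, 2, s, 16), (7, a, 27, 39, 40, d, 1), (7, a, 27, 39, 40, d, 31), (7, a, 27, 39, 40, v, 31), (7, a, 27, 39, 40, w, 32), (9, t, 2, 34, 2, s, 16), (9, v, 15, 15, 26, b, 25), (9, v, 15, 15, 26, q, 17), (9, v, 15, 15, 26, u, 35)}
Filtering on F <= 30 leaves {(12, s, 15, 5, 26, b, 25), (12, s, 15, 5, 26, q, 17), (12, s, 15, 5, 26, u, 35), (25, k, 15, 25, 26, b, 25), (25, k, 15, 25, 26, q, 17), (25, k, 15, 25, 26, u, 35), (3, q, 15, 36, 26, b, 25), (3, q, 15, 36, 26, q, 17), (3, q, 15, 36, 26, u, 35), (30, t, 2, 24, 2, s, 16), (6, m, 2, 17, 2, s, 16), (9, t, 2, 34, 2, s, 16), (9, v, 15, 15, 26, b, 25), (9, v, 15, 15, 26, q, 17), (9, v, 15, 15, 26, u, 35)}.
π_{E, D} gives {(k, 15), (m, 2), (q, 15), (s, 15), (t, 2), (v, 15)} (9 duplicate(s) eliminated).
Filtering on E = t and D >= 2 leaves {(t, 2)}.
π_{D, E} gives {(2, t)}.

{(2, t)}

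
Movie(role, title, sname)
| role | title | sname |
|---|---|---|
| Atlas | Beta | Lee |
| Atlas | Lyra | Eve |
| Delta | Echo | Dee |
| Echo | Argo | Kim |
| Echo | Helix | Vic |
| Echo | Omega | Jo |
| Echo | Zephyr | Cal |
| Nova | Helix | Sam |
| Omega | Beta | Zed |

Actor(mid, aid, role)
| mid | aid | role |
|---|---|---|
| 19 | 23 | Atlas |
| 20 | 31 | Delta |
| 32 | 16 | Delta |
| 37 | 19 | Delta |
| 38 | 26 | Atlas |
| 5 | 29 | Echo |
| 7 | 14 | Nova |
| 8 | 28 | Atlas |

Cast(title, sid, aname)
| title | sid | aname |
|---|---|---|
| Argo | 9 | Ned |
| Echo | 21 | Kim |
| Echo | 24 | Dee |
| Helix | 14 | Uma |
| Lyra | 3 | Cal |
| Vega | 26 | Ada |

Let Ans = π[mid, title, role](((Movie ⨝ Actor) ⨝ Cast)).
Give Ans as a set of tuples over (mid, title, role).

Movie ⋈ Actor (natural join on role): {(Atlas, Beta, Lee, 19, 23), (Atlas, Beta, Lee, 38, 26), (Atlas, Beta, Lee, 8, 28), (Atlas, Lyra, Eve, 19, 23), (Atlas, Lyra, Eve, 38, 26), (Atlas, Lyra, Eve, 8, 28), (Delta, Echo, Dee, 20, 31), (Delta, Echo, Dee, 32, 16), (Delta, Echo, Dee, 37, 19), (Echo, Argo, Kim, 5, 29), (Echo, Helix, Vic, 5, 29), (Echo, Omega, Jo, 5, 29), (Echo, Zephyr, Cal, 5, 29), (Nova, Helix, Sam, 7, 14)}
(Movie ⨝ Actor) ⋈ Cast (natural join on title): {(Atlas, Lyra, Eve, 19, 23, 3, Cal), (Atlas, Lyra, Eve, 38, 26, 3, Cal), (Atlas, Lyra, Eve, 8, 28, 3, Cal), (Delta, Echo, Dee, 20, 31, 21, Kim), (Delta, Echo, Dee, 20, 31, 24, Dee), (Delta, Echo, Dee, 32, 16, 21, Kim), (Delta, Echo, Dee, 32, 16, 24, Dee), (Delta, Echo, Dee, 37, 19, 21, Kim), (Delta, Echo, Dee, 37, 19, 24, Dee), (Echo, Argo, Kim, 5, 29, 9, Ned), (Echo, Helix, Vic, 5, 29, 14, Uma), (Nova, Helix, Sam, 7, 14, 14, Uma)}
Projecting to mid, title, role (3 duplicate(s) eliminated): {(19, Lyra, Atlas), (20, Echo, Delta), (32, Echo, Delta), (37, Echo, Delta), (38, Lyra, Atlas), (5, Argo, Echo), (5, Helix, Echo), (7, Helix, Nova), (8, Lyra, Atlas)}

{(19, Lyra, Atlas), (20, Echo, Delta), (32, Echo, Delta), (37, Echo, Delta), (38, Lyra, Atlas), (5, Argo, Echo), (5, Helix, Echo), (7, Helix, Nova), (8, Lyra, Atlas)}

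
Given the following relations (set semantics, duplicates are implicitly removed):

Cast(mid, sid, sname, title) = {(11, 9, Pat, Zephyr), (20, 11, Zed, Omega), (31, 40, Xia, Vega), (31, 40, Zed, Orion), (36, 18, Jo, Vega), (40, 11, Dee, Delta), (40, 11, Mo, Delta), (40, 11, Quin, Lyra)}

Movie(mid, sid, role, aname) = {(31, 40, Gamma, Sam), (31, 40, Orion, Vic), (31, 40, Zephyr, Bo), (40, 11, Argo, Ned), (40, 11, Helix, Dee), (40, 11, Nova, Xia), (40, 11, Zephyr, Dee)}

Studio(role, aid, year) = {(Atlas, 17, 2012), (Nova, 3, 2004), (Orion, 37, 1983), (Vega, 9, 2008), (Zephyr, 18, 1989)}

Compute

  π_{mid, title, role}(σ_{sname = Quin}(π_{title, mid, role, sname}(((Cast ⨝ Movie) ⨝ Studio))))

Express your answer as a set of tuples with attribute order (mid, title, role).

Cast ⋈ Movie (natural join on mid, sid): {(31, 40, Xia, Vega, Gamma, Sam), (31, 40, Xia, Vega, Orion, Vic), (31, 40, Xia, Vega, Zephyr, Bo), (31, 40, Zed, Orion, Gamma, Sam), (31, 40, Zed, Orion, Orion, Vic), (31, 40, Zed, Orion, Zephyr, Bo), (40, 11, Dee, Delta, Argo, Ned), (40, 11, Dee, Delta, Helix, Dee), (40, 11, Dee, Delta, Nova, Xia), (40, 11, Dee, Delta, Zephyr, Dee), (40, 11, Mo, Delta, Argo, Ned), (40, 11, Mo, Delta, Helix, Dee), (40, 11, Mo, Delta, Nova, Xia), (40, 11, Mo, Delta, Zephyr, Dee), (40, 11, Quin, Lyra, Argo, Ned), (40, 11, Quin, Lyra, Helix, Dee), (40, 11, Quin, Lyra, Nova, Xia), (40, 11, Quin, Lyra, Zephyr, Dee)}
(Cast ⨝ Movie) ⋈ Studio (natural join on role): {(31, 40, Xia, Vega, Orion, Vic, 37, 1983), (31, 40, Xia, Vega, Zephyr, Bo, 18, 1989), (31, 40, Zed, Orion, Orion, Vic, 37, 1983), (31, 40, Zed, Orion, Zephyr, Bo, 18, 1989), (40, 11, Dee, Delta, Nova, Xia, 3, 2004), (40, 11, Dee, Delta, Zephyr, Dee, 18, 1989), (40, 11, Mo, Delta, Nova, Xia, 3, 2004), (40, 11, Mo, Delta, Zephyr, Dee, 18, 1989), (40, 11, Quin, Lyra, Nova, Xia, 3, 2004), (40, 11, Quin, Lyra, Zephyr, Dee, 18, 1989)}
Projecting to title, mid, role, sname: {(Delta, 40, Nova, Dee), (Delta, 40, Nova, Mo), (Delta, 40, Zephyr, Dee), (Delta, 40, Zephyr, Mo), (Lyra, 40, Nova, Quin), (Lyra, 40, Zephyr, Quin), (Orion, 31, Orion, Zed), (Orion, 31, Zephyr, Zed), (Vega, 31, Orion, Xia), (Vega, 31, Zephyr, Xia)}
σ[sname = Quin]: keep tuples satisfying sname = Quin → {(Lyra, 40, Nova, Quin), (Lyra, 40, Zephyr, Quin)}
Projecting to mid, title, role: {(40, Lyra, Nova), (40, Lyra, Zephyr)}

{(40, Lyra, Nova), (40, Lyra, Zephyr)}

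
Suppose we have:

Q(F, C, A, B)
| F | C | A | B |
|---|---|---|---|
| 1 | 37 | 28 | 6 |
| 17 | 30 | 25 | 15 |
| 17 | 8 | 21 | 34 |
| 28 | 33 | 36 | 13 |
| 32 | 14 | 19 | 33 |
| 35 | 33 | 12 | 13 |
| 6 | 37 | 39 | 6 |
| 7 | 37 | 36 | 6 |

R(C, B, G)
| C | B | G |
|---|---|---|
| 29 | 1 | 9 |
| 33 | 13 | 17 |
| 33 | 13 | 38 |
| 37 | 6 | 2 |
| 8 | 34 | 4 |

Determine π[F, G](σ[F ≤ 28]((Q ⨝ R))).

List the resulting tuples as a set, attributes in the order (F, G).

{(1, 2), (17, 4), (28, 17), (28, 38), (6, 2), (7, 2)}

Q ⋈ R (natural join on C, B): {(1, 37, 28, 6, 2), (17, 8, 21, 34, 4), (28, 33, 36, 13, 17), (28, 33, 36, 13, 38), (35, 33, 12, 13, 17), (35, 33, 12, 13, 38), (6, 37, 39, 6, 2), (7, 37, 36, 6, 2)}
Apply σ_{F ≤ 28}; surviving tuples: {(1, 37, 28, 6, 2), (17, 8, 21, 34, 4), (28, 33, 36, 13, 17), (28, 33, 36, 13, 38), (6, 37, 39, 6, 2), (7, 37, 36, 6, 2)}
π_{F, G} gives {(1, 2), (17, 4), (28, 17), (28, 38), (6, 2), (7, 2)}.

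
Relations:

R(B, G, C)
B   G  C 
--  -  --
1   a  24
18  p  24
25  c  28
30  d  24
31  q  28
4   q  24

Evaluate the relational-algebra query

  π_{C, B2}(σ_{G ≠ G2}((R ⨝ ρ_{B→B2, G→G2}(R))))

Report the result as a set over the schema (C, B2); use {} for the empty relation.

{(24, 1), (24, 18), (24, 30), (24, 4), (28, 25), (28, 31)}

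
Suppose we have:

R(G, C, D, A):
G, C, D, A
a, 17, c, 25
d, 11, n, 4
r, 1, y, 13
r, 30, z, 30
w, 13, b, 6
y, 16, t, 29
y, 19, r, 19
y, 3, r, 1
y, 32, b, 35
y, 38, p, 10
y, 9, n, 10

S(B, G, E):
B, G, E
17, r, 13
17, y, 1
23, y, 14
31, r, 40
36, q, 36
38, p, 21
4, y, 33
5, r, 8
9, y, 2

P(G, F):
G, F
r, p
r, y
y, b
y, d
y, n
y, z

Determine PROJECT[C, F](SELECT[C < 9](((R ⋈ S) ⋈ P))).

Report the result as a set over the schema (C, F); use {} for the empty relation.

{(1, p), (1, y), (3, b), (3, d), (3, n), (3, z)}

Natural join on G: {(r, 1, y, 13, 17, 13), (r, 1, y, 13, 31, 40), (r, 1, y, 13, 5, 8), (r, 30, z, 30, 17, 13), (r, 30, z, 30, 31, 40), (r, 30, z, 30, 5, 8), (y, 16, t, 29, 17, 1), (y, 16, t, 29, 23, 14), (y, 16, t, 29, 4, 33), (y, 16, t, 29, 9, 2), (y, 19, r, 19, 17, 1), (y, 19, r, 19, 23, 14), (y, 19, r, 19, 4, 33), (y, 19, r, 19, 9, 2), (y, 3, r, 1, 17, 1), (y, 3, r, 1, 23, 14), (y, 3, r, 1, 4, 33), (y, 3, r, 1, 9, 2), (y, 32, b, 35, 17, 1), (y, 32, b, 35, 23, 14), (y, 32, b, 35, 4, 33), (y, 32, b, 35, 9, 2), (y, 38, p, 10, 17, 1), (y, 38, p, 10, 23, 14), (y, 38, p, 10, 4, 33), (y, 38, p, 10, 9, 2), (y, 9, n, 10, 17, 1), (y, 9, n, 10, 23, 14), (y, 9, n, 10, 4, 33), (y, 9, n, 10, 9, 2)}
Natural join on G: {(r, 1, y, 13, 17, 13, p), (r, 1, y, 13, 17, 13, y), (r, 1, y, 13, 31, 40, p), (r, 1, y, 13, 31, 40, y), (r, 1, y, 13, 5, 8, p), (r, 1, y, 13, 5, 8, y), (r, 30, z, 30, 17, 13, p), (r, 30, z, 30, 17, 13, y), (r, 30, z, 30, 31, 40, p), (r, 30, z, 30, 31, 40, y), (r, 30, z, 30, 5, 8, p), (r, 30, z, 30, 5, 8, y), (y, 16, t, 29, 17, 1, b), (y, 16, t, 29, 17, 1, d), (y, 16, t, 29, 17, 1, n), (y, 16, t, 29, 17, 1, z), (y, 16, t, 29, 23, 14, b), (y, 16, t, 29, 23, 14, d), (y, 16, t, 29, 23, 14, n), (y, 16, t, 29, 23, 14, z), (y, 16, t, 29, 4, 33, b), (y, 16, t, 29, 4, 33, d), (y, 16, t, 29, 4, 33, n), (y, 16, t, 29, 4, 33, z), (y, 16, t, 29, 9, 2, b), (y, 16, t, 29, 9, 2, d), (y, 16, t, 29, 9, 2, n), (y, 16, t, 29, 9, 2, z), (y, 19, r, 19, 17, 1, b), (y, 19, r, 19, 17, 1, d), (y, 19, r, 19, 17, 1, n), (y, 19, r, 19, 17, 1, z), (y, 19, r, 19, 23, 14, b), (y, 19, r, 19, 23, 14, d), (y, 19, r, 19, 23, 14, n), (y, 19, r, 19, 23, 14, z), (y, 19, r, 19, 4, 33, b), (y, 19, r, 19, 4, 33, d), (y, 19, r, 19, 4, 33, n), (y, 19, r, 19, 4, 33, z), (y, 19, r, 19, 9, 2, b), (y, 19, r, 19, 9, 2, d), (y, 19, r, 19, 9, 2, n), (y, 19, r, 19, 9, 2, z), (y, 3, r, 1, 17, 1, b), (y, 3, r, 1, 17, 1, d), (y, 3, r, 1, 17, 1, n), (y, 3, r, 1, 17, 1, z), (y, 3, r, 1, 23, 14, b), (y, 3, r, 1, 23, 14, d), (y, 3, r, 1, 23, 14, n), (y, 3, r, 1, 23, 14, z), (y, 3, r, 1, 4, 33, b), (y, 3, r, 1, 4, 33, d), (y, 3, r, 1, 4, 33, n), (y, 3, r, 1, 4, 33, z), (y, 3, r, 1, 9, 2, b), (y, 3, r, 1, 9, 2, d), (y, 3, r, 1, 9, 2, n), (y, 3, r, 1, 9, 2, z), (y, 32, b, 35, 17, 1, b), (y, 32, b, 35, 17, 1, d), (y, 32, b, 35, 17, 1, n), (y, 32, b, 35, 17, 1, z), (y, 32, b, 35, 23, 14, b), (y, 32, b, 35, 23, 14, d), (y, 32, b, 35, 23, 14, n), (y, 32, b, 35, 23, 14, z), (y, 32, b, 35, 4, 33, b), (y, 32, b, 35, 4, 33, d), (y, 32, b, 35, 4, 33, n), (y, 32, b, 35, 4, 33, z), (y, 32, b, 35, 9, 2, b), (y, 32, b, 35, 9, 2, d), (y, 32, b, 35, 9, 2, n), (y, 32, b, 35, 9, 2, z), (y, 38, p, 10, 17, 1, b), (y, 38, p, 10, 17, 1, d), (y, 38, p, 10, 17, 1, n), (y, 38, p, 10, 17, 1, z), (y, 38, p, 10, 23, 14, b), (y, 38, p, 10, 23, 14, d), (y, 38, p, 10, 23, 14, n), (y, 38, p, 10, 23, 14, z), (y, 38, p, 10, 4, 33, b), (y, 38, p, 10, 4, 33, d), (y, 38, p, 10, 4, 33, n), (y, 38, p, 10, 4, 33, z), (y, 38, p, 10, 9, 2, b), (y, 38, p, 10, 9, 2, d), (y, 38, p, 10, 9, 2, n), (y, 38, p, 10, 9, 2, z), (y, 9, n, 10, 17, 1, b), (y, 9, n, 10, 17, 1, d), (y, 9, n, 10, 17, 1, n), (y, 9, n, 10, 17, 1, z), (y, 9, n, 10, 23, 14, b), (y, 9, n, 10, 23, 14, d), (y, 9, n, 10, 23, 14, n), (y, 9, n, 10, 23, 14, z), (y, 9, n, 10, 4, 33, b), (y, 9, n, 10, 4, 33, d), (y, 9, n, 10, 4, 33, n), (y, 9, n, 10, 4, 33, z), (y, 9, n, 10, 9, 2, b), (y, 9, n, 10, 9, 2, d), (y, 9, n, 10, 9, 2, n), (y, 9, n, 10, 9, 2, z)}
Apply σ_{C < 9}; surviving tuples: {(r, 1, y, 13, 17, 13, p), (r, 1, y, 13, 17, 13, y), (r, 1, y, 13, 31, 40, p), (r, 1, y, 13, 31, 40, y), (r, 1, y, 13, 5, 8, p), (r, 1, y, 13, 5, 8, y), (y, 3, r, 1, 17, 1, b), (y, 3, r, 1, 17, 1, d), (y, 3, r, 1, 17, 1, n), (y, 3, r, 1, 17, 1, z), (y, 3, r, 1, 23, 14, b), (y, 3, r, 1, 23, 14, d), (y, 3, r, 1, 23, 14, n), (y, 3, r, 1, 23, 14, z), (y, 3, r, 1, 4, 33, b), (y, 3, r, 1, 4, 33, d), (y, 3, r, 1, 4, 33, n), (y, 3, r, 1, 4, 33, z), (y, 3, r, 1, 9, 2, b), (y, 3, r, 1, 9, 2, d), (y, 3, r, 1, 9, 2, n), (y, 3, r, 1, 9, 2, z)}
π[C, F]: project onto (C, F) (16 duplicate(s) eliminated) → {(1, p), (1, y), (3, b), (3, d), (3, n), (3, z)}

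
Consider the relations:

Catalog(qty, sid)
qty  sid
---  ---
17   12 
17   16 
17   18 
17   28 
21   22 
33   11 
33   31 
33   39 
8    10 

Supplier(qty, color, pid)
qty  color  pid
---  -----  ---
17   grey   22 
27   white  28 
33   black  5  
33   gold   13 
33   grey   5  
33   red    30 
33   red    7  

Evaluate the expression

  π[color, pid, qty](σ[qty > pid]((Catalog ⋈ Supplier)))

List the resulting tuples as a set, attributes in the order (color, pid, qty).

{(black, 5, 33), (gold, 13, 33), (grey, 5, 33), (red, 30, 33), (red, 7, 33)}

Natural join on qty: {(17, 12, grey, 22), (17, 16, grey, 22), (17, 18, grey, 22), (17, 28, grey, 22), (33, 11, black, 5), (33, 11, gold, 13), (33, 11, grey, 5), (33, 11, red, 30), (33, 11, red, 7), (33, 31, black, 5), (33, 31, gold, 13), (33, 31, grey, 5), (33, 31, red, 30), (33, 31, red, 7), (33, 39, black, 5), (33, 39, gold, 13), (33, 39, grey, 5), (33, 39, red, 30), (33, 39, red, 7)}
Selection qty > pid: {(33, 11, black, 5), (33, 11, gold, 13), (33, 11, grey, 5), (33, 11, red, 30), (33, 11, red, 7), (33, 31, black, 5), (33, 31, gold, 13), (33, 31, grey, 5), (33, 31, red, 30), (33, 31, red, 7), (33, 39, black, 5), (33, 39, gold, 13), (33, 39, grey, 5), (33, 39, red, 30), (33, 39, red, 7)}
Projecting to color, pid, qty (10 duplicate(s) eliminated): {(black, 5, 33), (gold, 13, 33), (grey, 5, 33), (red, 30, 33), (red, 7, 33)}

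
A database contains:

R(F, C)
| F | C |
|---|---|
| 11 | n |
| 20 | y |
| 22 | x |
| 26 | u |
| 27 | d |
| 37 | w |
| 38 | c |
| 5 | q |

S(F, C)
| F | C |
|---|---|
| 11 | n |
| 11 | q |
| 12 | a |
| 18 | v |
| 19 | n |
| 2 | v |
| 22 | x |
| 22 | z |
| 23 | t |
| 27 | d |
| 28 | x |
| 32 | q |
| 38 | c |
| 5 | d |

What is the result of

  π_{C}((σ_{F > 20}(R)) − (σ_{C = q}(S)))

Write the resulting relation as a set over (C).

Selection F > 20: {(22, x), (26, u), (27, d), (37, w), (38, c)}
Selection C = q: {(11, q), (32, q)}
Difference: {(22, x), (26, u), (27, d), (37, w), (38, c)} with {(11, q), (32, q)} → {(22, x), (26, u), (27, d), (37, w), (38, c)}
Keep only column(s) C: {c, d, u, w, x}

{c, d, u, w, x}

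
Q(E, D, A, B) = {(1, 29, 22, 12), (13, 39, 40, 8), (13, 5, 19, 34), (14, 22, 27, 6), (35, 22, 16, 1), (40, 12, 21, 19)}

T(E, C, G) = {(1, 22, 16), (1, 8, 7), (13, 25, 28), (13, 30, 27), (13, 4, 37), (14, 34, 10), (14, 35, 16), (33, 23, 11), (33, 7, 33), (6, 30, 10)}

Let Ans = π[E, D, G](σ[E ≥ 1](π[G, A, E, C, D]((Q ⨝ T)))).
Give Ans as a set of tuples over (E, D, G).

Q ⋈ T (natural join on E): {(1, 29, 22, 12, 22, 16), (1, 29, 22, 12, 8, 7), (13, 39, 40, 8, 25, 28), (13, 39, 40, 8, 30, 27), (13, 39, 40, 8, 4, 37), (13, 5, 19, 34, 25, 28), (13, 5, 19, 34, 30, 27), (13, 5, 19, 34, 4, 37), (14, 22, 27, 6, 34, 10), (14, 22, 27, 6, 35, 16)}
π_{G, A, E, C, D} gives {(10, 27, 14, 34, 22), (16, 22, 1, 22, 29), (16, 27, 14, 35, 22), (27, 19, 13, 30, 5), (27, 40, 13, 30, 39), (28, 19, 13, 25, 5), (28, 40, 13, 25, 39), (37, 19, 13, 4, 5), (37, 40, 13, 4, 39), (7, 22, 1, 8, 29)}.
Filtering on E ≥ 1 leaves {(10, 27, 14, 34, 22), (16, 22, 1, 22, 29), (16, 27, 14, 35, 22), (27, 19, 13, 30, 5), (27, 40, 13, 30, 39), (28, 19, 13, 25, 5), (28, 40, 13, 25, 39), (37, 19, 13, 4, 5), (37, 40, 13, 4, 39), (7, 22, 1, 8, 29)}.
π_{E, D, G} gives {(1, 29, 16), (1, 29, 7), (13, 39, 27), (13, 39, 28), (13, 39, 37), (13, 5, 27), (13, 5, 28), (13, 5, 37), (14, 22, 10), (14, 22, 16)}.

{(1, 29, 16), (1, 29, 7), (13, 39, 27), (13, 39, 28), (13, 39, 37), (13, 5, 27), (13, 5, 28), (13, 5, 37), (14, 22, 10), (14, 22, 16)}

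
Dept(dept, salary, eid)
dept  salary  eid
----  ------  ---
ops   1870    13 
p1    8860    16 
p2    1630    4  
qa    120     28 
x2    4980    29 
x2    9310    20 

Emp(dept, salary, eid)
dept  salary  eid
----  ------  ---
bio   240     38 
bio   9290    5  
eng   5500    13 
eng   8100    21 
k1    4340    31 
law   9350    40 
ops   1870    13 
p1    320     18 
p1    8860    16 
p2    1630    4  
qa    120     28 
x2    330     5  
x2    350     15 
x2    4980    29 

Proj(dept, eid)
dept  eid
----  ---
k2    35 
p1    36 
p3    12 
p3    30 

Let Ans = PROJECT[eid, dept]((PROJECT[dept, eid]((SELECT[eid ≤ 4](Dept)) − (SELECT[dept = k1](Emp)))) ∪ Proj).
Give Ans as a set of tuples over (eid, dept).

Filtering on eid ≤ 4 leaves {(p2, 1630, 4)}.
Filtering on dept = k1 leaves {(k1, 4340, 31)}.
Taking the difference: {(p2, 1630, 4)}
π[dept, eid]: project onto (dept, eid) → {(p2, 4)}
Taking the union: {(k2, 35), (p1, 36), (p2, 4), (p3, 12), (p3, 30)}
π[eid, dept]: project onto (eid, dept) → {(12, p3), (30, p3), (35, k2), (36, p1), (4, p2)}

{(12, p3), (30, p3), (35, k2), (36, p1), (4, p2)}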